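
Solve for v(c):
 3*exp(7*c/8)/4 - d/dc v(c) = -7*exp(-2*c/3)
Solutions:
 v(c) = C1 + 6*exp(7*c/8)/7 - 21*exp(-2*c/3)/2


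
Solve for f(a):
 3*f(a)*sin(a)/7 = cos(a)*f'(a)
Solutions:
 f(a) = C1/cos(a)^(3/7)


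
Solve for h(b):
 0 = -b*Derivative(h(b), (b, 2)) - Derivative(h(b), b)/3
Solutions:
 h(b) = C1 + C2*b^(2/3)


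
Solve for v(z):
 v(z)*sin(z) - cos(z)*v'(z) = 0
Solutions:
 v(z) = C1/cos(z)


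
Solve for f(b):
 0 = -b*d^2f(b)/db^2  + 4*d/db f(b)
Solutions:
 f(b) = C1 + C2*b^5


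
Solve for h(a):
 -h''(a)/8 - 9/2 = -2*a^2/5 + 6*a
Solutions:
 h(a) = C1 + C2*a + 4*a^4/15 - 8*a^3 - 18*a^2


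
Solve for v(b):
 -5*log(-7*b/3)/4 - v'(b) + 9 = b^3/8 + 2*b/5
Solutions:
 v(b) = C1 - b^4/32 - b^2/5 - 5*b*log(-b)/4 + b*(-5*log(7) + 5*log(3) + 41)/4


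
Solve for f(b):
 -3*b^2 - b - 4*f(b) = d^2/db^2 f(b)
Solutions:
 f(b) = C1*sin(2*b) + C2*cos(2*b) - 3*b^2/4 - b/4 + 3/8


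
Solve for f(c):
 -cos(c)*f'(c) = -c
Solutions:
 f(c) = C1 + Integral(c/cos(c), c)


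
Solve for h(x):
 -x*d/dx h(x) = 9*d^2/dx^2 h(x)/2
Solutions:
 h(x) = C1 + C2*erf(x/3)


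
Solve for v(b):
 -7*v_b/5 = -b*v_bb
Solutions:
 v(b) = C1 + C2*b^(12/5)


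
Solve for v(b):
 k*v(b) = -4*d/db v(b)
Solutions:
 v(b) = C1*exp(-b*k/4)


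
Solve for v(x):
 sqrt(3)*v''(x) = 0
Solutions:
 v(x) = C1 + C2*x


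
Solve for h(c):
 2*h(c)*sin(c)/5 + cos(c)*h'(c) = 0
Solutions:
 h(c) = C1*cos(c)^(2/5)


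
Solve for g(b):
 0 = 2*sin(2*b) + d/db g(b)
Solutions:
 g(b) = C1 + cos(2*b)


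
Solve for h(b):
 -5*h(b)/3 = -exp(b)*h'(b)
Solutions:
 h(b) = C1*exp(-5*exp(-b)/3)


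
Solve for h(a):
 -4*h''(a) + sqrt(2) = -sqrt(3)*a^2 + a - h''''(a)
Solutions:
 h(a) = C1 + C2*a + C3*exp(-2*a) + C4*exp(2*a) + sqrt(3)*a^4/48 - a^3/24 + a^2*(sqrt(3) + 2*sqrt(2))/16


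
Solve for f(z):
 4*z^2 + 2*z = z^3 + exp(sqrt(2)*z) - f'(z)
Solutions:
 f(z) = C1 + z^4/4 - 4*z^3/3 - z^2 + sqrt(2)*exp(sqrt(2)*z)/2


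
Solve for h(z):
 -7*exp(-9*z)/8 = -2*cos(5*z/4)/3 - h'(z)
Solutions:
 h(z) = C1 - 8*sin(5*z/4)/15 - 7*exp(-9*z)/72


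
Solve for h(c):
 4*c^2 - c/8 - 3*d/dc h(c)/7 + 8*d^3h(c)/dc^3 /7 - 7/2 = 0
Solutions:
 h(c) = C1 + C2*exp(-sqrt(6)*c/4) + C3*exp(sqrt(6)*c/4) + 28*c^3/9 - 7*c^2/48 + 749*c/18


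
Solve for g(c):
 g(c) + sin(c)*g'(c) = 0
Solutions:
 g(c) = C1*sqrt(cos(c) + 1)/sqrt(cos(c) - 1)


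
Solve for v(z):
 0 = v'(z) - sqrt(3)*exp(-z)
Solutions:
 v(z) = C1 - sqrt(3)*exp(-z)


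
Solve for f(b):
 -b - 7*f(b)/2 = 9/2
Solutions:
 f(b) = -2*b/7 - 9/7


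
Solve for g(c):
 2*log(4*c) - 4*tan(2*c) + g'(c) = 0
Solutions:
 g(c) = C1 - 2*c*log(c) - 4*c*log(2) + 2*c - 2*log(cos(2*c))


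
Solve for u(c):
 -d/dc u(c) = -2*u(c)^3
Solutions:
 u(c) = -sqrt(2)*sqrt(-1/(C1 + 2*c))/2
 u(c) = sqrt(2)*sqrt(-1/(C1 + 2*c))/2


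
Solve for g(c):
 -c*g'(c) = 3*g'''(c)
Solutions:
 g(c) = C1 + Integral(C2*airyai(-3^(2/3)*c/3) + C3*airybi(-3^(2/3)*c/3), c)


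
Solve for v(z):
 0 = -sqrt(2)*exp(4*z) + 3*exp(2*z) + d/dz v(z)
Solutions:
 v(z) = C1 + sqrt(2)*exp(4*z)/4 - 3*exp(2*z)/2


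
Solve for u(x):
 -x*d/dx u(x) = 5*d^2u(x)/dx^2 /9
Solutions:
 u(x) = C1 + C2*erf(3*sqrt(10)*x/10)


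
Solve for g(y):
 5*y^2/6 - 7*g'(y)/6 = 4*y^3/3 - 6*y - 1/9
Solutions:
 g(y) = C1 - 2*y^4/7 + 5*y^3/21 + 18*y^2/7 + 2*y/21


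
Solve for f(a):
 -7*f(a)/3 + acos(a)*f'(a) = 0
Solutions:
 f(a) = C1*exp(7*Integral(1/acos(a), a)/3)


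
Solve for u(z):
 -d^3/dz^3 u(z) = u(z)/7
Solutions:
 u(z) = C3*exp(-7^(2/3)*z/7) + (C1*sin(sqrt(3)*7^(2/3)*z/14) + C2*cos(sqrt(3)*7^(2/3)*z/14))*exp(7^(2/3)*z/14)


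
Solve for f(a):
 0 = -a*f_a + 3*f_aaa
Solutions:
 f(a) = C1 + Integral(C2*airyai(3^(2/3)*a/3) + C3*airybi(3^(2/3)*a/3), a)


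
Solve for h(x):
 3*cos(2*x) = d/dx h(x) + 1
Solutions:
 h(x) = C1 - x + 3*sin(2*x)/2


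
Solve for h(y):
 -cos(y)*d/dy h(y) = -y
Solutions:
 h(y) = C1 + Integral(y/cos(y), y)


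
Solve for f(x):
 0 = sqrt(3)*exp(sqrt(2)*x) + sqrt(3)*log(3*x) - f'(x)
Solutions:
 f(x) = C1 + sqrt(3)*x*log(x) + sqrt(3)*x*(-1 + log(3)) + sqrt(6)*exp(sqrt(2)*x)/2


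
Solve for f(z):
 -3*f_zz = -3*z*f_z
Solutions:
 f(z) = C1 + C2*erfi(sqrt(2)*z/2)


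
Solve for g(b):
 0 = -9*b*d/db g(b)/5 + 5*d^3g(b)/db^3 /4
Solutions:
 g(b) = C1 + Integral(C2*airyai(5^(1/3)*6^(2/3)*b/5) + C3*airybi(5^(1/3)*6^(2/3)*b/5), b)


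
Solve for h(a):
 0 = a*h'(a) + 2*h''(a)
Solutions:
 h(a) = C1 + C2*erf(a/2)


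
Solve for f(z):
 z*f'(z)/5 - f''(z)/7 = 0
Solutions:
 f(z) = C1 + C2*erfi(sqrt(70)*z/10)


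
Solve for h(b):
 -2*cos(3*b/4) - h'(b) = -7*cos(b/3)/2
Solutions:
 h(b) = C1 + 21*sin(b/3)/2 - 8*sin(3*b/4)/3


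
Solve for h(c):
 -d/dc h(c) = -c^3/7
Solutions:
 h(c) = C1 + c^4/28


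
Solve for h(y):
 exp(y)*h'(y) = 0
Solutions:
 h(y) = C1


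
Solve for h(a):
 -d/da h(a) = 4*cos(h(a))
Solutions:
 h(a) = pi - asin((C1 + exp(8*a))/(C1 - exp(8*a)))
 h(a) = asin((C1 + exp(8*a))/(C1 - exp(8*a)))


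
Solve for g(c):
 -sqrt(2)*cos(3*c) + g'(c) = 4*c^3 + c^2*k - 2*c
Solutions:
 g(c) = C1 + c^4 + c^3*k/3 - c^2 + sqrt(2)*sin(3*c)/3


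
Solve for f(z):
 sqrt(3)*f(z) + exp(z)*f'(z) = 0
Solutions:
 f(z) = C1*exp(sqrt(3)*exp(-z))


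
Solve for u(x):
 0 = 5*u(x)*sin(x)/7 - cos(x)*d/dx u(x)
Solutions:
 u(x) = C1/cos(x)^(5/7)


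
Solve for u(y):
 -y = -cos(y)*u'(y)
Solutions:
 u(y) = C1 + Integral(y/cos(y), y)


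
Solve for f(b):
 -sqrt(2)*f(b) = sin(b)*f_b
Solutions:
 f(b) = C1*(cos(b) + 1)^(sqrt(2)/2)/(cos(b) - 1)^(sqrt(2)/2)


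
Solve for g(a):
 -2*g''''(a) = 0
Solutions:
 g(a) = C1 + C2*a + C3*a^2 + C4*a^3


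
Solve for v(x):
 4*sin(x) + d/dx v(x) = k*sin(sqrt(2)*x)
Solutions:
 v(x) = C1 - sqrt(2)*k*cos(sqrt(2)*x)/2 + 4*cos(x)


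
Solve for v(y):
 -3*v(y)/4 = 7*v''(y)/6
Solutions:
 v(y) = C1*sin(3*sqrt(14)*y/14) + C2*cos(3*sqrt(14)*y/14)


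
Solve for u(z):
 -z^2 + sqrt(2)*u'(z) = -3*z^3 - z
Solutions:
 u(z) = C1 - 3*sqrt(2)*z^4/8 + sqrt(2)*z^3/6 - sqrt(2)*z^2/4


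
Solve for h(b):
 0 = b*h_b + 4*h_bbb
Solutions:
 h(b) = C1 + Integral(C2*airyai(-2^(1/3)*b/2) + C3*airybi(-2^(1/3)*b/2), b)


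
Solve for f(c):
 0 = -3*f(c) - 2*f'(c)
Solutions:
 f(c) = C1*exp(-3*c/2)


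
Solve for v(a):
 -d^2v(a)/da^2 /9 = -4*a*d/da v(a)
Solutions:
 v(a) = C1 + C2*erfi(3*sqrt(2)*a)


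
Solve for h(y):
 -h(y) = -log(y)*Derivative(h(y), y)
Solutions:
 h(y) = C1*exp(li(y))


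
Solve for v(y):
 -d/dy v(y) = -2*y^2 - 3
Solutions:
 v(y) = C1 + 2*y^3/3 + 3*y


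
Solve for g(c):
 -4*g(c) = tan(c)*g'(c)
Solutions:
 g(c) = C1/sin(c)^4


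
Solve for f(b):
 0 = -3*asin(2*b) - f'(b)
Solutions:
 f(b) = C1 - 3*b*asin(2*b) - 3*sqrt(1 - 4*b^2)/2


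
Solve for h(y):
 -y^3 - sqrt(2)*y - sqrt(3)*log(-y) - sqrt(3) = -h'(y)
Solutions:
 h(y) = C1 + y^4/4 + sqrt(2)*y^2/2 + sqrt(3)*y*log(-y)


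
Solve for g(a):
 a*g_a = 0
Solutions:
 g(a) = C1


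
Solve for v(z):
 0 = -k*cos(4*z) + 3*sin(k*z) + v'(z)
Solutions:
 v(z) = C1 + k*sin(4*z)/4 + 3*cos(k*z)/k


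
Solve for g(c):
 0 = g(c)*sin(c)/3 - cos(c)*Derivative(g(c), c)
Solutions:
 g(c) = C1/cos(c)^(1/3)


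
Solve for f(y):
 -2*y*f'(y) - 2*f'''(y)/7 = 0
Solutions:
 f(y) = C1 + Integral(C2*airyai(-7^(1/3)*y) + C3*airybi(-7^(1/3)*y), y)


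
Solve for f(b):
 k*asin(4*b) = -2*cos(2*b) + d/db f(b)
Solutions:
 f(b) = C1 + k*(b*asin(4*b) + sqrt(1 - 16*b^2)/4) + sin(2*b)


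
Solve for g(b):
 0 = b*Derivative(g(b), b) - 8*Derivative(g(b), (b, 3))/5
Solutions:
 g(b) = C1 + Integral(C2*airyai(5^(1/3)*b/2) + C3*airybi(5^(1/3)*b/2), b)


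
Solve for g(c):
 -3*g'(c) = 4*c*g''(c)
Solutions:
 g(c) = C1 + C2*c^(1/4)


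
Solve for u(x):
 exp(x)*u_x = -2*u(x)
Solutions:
 u(x) = C1*exp(2*exp(-x))


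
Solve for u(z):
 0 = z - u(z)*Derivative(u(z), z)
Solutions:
 u(z) = -sqrt(C1 + z^2)
 u(z) = sqrt(C1 + z^2)


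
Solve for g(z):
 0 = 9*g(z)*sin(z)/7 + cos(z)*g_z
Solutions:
 g(z) = C1*cos(z)^(9/7)


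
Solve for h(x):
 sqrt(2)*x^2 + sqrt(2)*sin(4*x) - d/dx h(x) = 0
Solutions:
 h(x) = C1 + sqrt(2)*x^3/3 - sqrt(2)*cos(4*x)/4


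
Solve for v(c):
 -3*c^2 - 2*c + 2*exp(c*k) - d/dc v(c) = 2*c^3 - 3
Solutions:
 v(c) = C1 - c^4/2 - c^3 - c^2 + 3*c + 2*exp(c*k)/k


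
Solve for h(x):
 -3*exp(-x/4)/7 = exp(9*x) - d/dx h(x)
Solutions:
 h(x) = C1 + exp(9*x)/9 - 12*exp(-x/4)/7


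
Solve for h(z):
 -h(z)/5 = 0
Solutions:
 h(z) = 0


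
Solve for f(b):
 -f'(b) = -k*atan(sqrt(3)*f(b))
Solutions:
 Integral(1/atan(sqrt(3)*_y), (_y, f(b))) = C1 + b*k


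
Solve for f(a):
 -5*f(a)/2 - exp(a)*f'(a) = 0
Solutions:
 f(a) = C1*exp(5*exp(-a)/2)


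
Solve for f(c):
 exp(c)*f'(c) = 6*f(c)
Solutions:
 f(c) = C1*exp(-6*exp(-c))


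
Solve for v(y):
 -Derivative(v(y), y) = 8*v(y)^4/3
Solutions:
 v(y) = (-1 - sqrt(3)*I)*(1/(C1 + 8*y))^(1/3)/2
 v(y) = (-1 + sqrt(3)*I)*(1/(C1 + 8*y))^(1/3)/2
 v(y) = (1/(C1 + 8*y))^(1/3)


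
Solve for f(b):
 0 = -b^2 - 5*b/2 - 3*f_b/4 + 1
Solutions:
 f(b) = C1 - 4*b^3/9 - 5*b^2/3 + 4*b/3


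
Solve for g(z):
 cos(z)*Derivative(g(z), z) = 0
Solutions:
 g(z) = C1


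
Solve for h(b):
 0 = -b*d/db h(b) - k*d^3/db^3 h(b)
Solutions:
 h(b) = C1 + Integral(C2*airyai(b*(-1/k)^(1/3)) + C3*airybi(b*(-1/k)^(1/3)), b)


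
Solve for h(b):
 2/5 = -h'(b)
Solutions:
 h(b) = C1 - 2*b/5


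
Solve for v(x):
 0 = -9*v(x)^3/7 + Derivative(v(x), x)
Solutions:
 v(x) = -sqrt(14)*sqrt(-1/(C1 + 9*x))/2
 v(x) = sqrt(14)*sqrt(-1/(C1 + 9*x))/2


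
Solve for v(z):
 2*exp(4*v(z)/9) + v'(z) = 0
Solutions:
 v(z) = 9*log(-(1/(C1 + 8*z))^(1/4)) + 9*log(3)/2
 v(z) = 9*log(1/(C1 + 8*z))/4 + 9*log(3)/2
 v(z) = 9*log(-I*(1/(C1 + 8*z))^(1/4)) + 9*log(3)/2
 v(z) = 9*log(I*(1/(C1 + 8*z))^(1/4)) + 9*log(3)/2


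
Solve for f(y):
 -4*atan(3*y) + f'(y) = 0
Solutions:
 f(y) = C1 + 4*y*atan(3*y) - 2*log(9*y^2 + 1)/3


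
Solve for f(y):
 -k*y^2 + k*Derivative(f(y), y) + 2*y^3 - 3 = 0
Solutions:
 f(y) = C1 + y^3/3 - y^4/(2*k) + 3*y/k


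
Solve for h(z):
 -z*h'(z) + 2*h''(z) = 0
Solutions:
 h(z) = C1 + C2*erfi(z/2)


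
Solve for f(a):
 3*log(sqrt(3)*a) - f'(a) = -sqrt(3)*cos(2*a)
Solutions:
 f(a) = C1 + 3*a*log(a) - 3*a + 3*a*log(3)/2 + sqrt(3)*sin(2*a)/2


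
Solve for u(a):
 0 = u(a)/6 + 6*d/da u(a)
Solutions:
 u(a) = C1*exp(-a/36)


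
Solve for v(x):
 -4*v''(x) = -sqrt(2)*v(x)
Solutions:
 v(x) = C1*exp(-2^(1/4)*x/2) + C2*exp(2^(1/4)*x/2)


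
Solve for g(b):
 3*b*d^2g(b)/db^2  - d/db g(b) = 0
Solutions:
 g(b) = C1 + C2*b^(4/3)


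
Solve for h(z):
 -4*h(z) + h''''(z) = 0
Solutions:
 h(z) = C1*exp(-sqrt(2)*z) + C2*exp(sqrt(2)*z) + C3*sin(sqrt(2)*z) + C4*cos(sqrt(2)*z)


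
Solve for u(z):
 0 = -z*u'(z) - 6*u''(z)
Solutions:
 u(z) = C1 + C2*erf(sqrt(3)*z/6)


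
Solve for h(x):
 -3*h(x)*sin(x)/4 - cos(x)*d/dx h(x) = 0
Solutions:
 h(x) = C1*cos(x)^(3/4)


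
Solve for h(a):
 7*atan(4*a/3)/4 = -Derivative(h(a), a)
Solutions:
 h(a) = C1 - 7*a*atan(4*a/3)/4 + 21*log(16*a^2 + 9)/32


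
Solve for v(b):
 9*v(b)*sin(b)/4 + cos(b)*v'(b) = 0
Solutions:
 v(b) = C1*cos(b)^(9/4)


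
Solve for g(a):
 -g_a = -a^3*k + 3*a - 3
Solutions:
 g(a) = C1 + a^4*k/4 - 3*a^2/2 + 3*a


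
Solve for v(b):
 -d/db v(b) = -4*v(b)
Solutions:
 v(b) = C1*exp(4*b)


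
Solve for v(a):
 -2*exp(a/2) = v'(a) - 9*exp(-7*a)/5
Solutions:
 v(a) = C1 - 4*exp(a/2) - 9*exp(-7*a)/35


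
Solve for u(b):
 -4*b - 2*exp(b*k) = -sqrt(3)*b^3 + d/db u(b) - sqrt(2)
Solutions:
 u(b) = C1 + sqrt(3)*b^4/4 - 2*b^2 + sqrt(2)*b - 2*exp(b*k)/k


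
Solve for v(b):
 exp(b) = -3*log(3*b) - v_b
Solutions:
 v(b) = C1 - 3*b*log(b) + 3*b*(1 - log(3)) - exp(b)


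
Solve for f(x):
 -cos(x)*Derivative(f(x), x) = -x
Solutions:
 f(x) = C1 + Integral(x/cos(x), x)


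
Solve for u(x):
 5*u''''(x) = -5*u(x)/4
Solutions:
 u(x) = (C1*sin(x/2) + C2*cos(x/2))*exp(-x/2) + (C3*sin(x/2) + C4*cos(x/2))*exp(x/2)


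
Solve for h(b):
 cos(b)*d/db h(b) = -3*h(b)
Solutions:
 h(b) = C1*(sin(b) - 1)^(3/2)/(sin(b) + 1)^(3/2)


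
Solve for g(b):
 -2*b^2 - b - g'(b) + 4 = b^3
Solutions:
 g(b) = C1 - b^4/4 - 2*b^3/3 - b^2/2 + 4*b


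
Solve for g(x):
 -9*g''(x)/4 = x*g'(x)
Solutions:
 g(x) = C1 + C2*erf(sqrt(2)*x/3)


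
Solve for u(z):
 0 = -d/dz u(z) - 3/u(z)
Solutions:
 u(z) = -sqrt(C1 - 6*z)
 u(z) = sqrt(C1 - 6*z)


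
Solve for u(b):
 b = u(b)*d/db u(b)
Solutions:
 u(b) = -sqrt(C1 + b^2)
 u(b) = sqrt(C1 + b^2)


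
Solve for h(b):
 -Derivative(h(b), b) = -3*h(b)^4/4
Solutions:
 h(b) = 2^(2/3)*(-1/(C1 + 9*b))^(1/3)
 h(b) = (-1/(C1 + 3*b))^(1/3)*(-6^(2/3) - 3*2^(2/3)*3^(1/6)*I)/6
 h(b) = (-1/(C1 + 3*b))^(1/3)*(-6^(2/3) + 3*2^(2/3)*3^(1/6)*I)/6


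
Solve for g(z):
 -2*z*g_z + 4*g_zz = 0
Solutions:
 g(z) = C1 + C2*erfi(z/2)


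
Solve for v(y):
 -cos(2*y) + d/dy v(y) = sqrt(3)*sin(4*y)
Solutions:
 v(y) = C1 + sin(2*y)/2 - sqrt(3)*cos(4*y)/4


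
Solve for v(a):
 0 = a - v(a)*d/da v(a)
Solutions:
 v(a) = -sqrt(C1 + a^2)
 v(a) = sqrt(C1 + a^2)


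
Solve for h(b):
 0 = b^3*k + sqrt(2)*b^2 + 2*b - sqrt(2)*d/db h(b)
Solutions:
 h(b) = C1 + sqrt(2)*b^4*k/8 + b^3/3 + sqrt(2)*b^2/2


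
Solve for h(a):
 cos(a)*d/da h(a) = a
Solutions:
 h(a) = C1 + Integral(a/cos(a), a)


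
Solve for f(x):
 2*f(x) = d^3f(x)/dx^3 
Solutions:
 f(x) = C3*exp(2^(1/3)*x) + (C1*sin(2^(1/3)*sqrt(3)*x/2) + C2*cos(2^(1/3)*sqrt(3)*x/2))*exp(-2^(1/3)*x/2)


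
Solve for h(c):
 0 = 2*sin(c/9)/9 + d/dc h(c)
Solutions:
 h(c) = C1 + 2*cos(c/9)


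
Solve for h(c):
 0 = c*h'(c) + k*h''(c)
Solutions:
 h(c) = C1 + C2*sqrt(k)*erf(sqrt(2)*c*sqrt(1/k)/2)


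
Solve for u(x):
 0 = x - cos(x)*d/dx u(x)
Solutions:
 u(x) = C1 + Integral(x/cos(x), x)


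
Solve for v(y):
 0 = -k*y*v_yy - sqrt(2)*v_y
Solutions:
 v(y) = C1 + y^(((re(k) - sqrt(2))*re(k) + im(k)^2)/(re(k)^2 + im(k)^2))*(C2*sin(sqrt(2)*log(y)*Abs(im(k))/(re(k)^2 + im(k)^2)) + C3*cos(sqrt(2)*log(y)*im(k)/(re(k)^2 + im(k)^2)))


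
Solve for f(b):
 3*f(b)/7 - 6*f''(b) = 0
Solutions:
 f(b) = C1*exp(-sqrt(14)*b/14) + C2*exp(sqrt(14)*b/14)


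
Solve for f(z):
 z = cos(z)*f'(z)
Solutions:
 f(z) = C1 + Integral(z/cos(z), z)


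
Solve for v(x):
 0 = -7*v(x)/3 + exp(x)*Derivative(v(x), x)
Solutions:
 v(x) = C1*exp(-7*exp(-x)/3)


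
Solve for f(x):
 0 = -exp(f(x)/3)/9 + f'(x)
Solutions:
 f(x) = 3*log(-1/(C1 + x)) + 9*log(3)


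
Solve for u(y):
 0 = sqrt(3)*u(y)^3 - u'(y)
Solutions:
 u(y) = -sqrt(2)*sqrt(-1/(C1 + sqrt(3)*y))/2
 u(y) = sqrt(2)*sqrt(-1/(C1 + sqrt(3)*y))/2


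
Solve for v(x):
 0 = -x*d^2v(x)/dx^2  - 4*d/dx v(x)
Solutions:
 v(x) = C1 + C2/x^3


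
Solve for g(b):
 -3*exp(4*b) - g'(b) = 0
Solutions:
 g(b) = C1 - 3*exp(4*b)/4


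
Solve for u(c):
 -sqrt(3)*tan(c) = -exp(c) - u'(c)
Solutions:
 u(c) = C1 - exp(c) - sqrt(3)*log(cos(c))


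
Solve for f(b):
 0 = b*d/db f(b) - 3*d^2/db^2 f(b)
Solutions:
 f(b) = C1 + C2*erfi(sqrt(6)*b/6)


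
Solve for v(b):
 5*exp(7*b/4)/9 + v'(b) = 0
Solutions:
 v(b) = C1 - 20*exp(7*b/4)/63


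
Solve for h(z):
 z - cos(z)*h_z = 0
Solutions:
 h(z) = C1 + Integral(z/cos(z), z)


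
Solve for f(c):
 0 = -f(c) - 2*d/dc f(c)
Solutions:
 f(c) = C1*exp(-c/2)


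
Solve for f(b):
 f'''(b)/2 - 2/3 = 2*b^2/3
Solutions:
 f(b) = C1 + C2*b + C3*b^2 + b^5/45 + 2*b^3/9


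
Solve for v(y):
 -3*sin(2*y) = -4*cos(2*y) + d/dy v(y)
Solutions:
 v(y) = C1 + 2*sin(2*y) + 3*cos(2*y)/2


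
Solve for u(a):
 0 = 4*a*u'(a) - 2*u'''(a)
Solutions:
 u(a) = C1 + Integral(C2*airyai(2^(1/3)*a) + C3*airybi(2^(1/3)*a), a)


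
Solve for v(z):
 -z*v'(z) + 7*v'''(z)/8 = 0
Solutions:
 v(z) = C1 + Integral(C2*airyai(2*7^(2/3)*z/7) + C3*airybi(2*7^(2/3)*z/7), z)


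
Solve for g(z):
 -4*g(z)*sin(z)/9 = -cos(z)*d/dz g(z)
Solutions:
 g(z) = C1/cos(z)^(4/9)


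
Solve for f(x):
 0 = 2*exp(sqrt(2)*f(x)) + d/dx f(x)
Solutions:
 f(x) = sqrt(2)*(2*log(1/(C1 + 2*x)) - log(2))/4


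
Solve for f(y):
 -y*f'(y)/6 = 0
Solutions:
 f(y) = C1


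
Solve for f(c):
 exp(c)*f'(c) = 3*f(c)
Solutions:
 f(c) = C1*exp(-3*exp(-c))


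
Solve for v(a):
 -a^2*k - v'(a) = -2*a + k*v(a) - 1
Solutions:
 v(a) = C1*exp(-a*k) - a^2 + 4*a/k + 1/k - 4/k^2


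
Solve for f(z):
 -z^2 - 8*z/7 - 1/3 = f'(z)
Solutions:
 f(z) = C1 - z^3/3 - 4*z^2/7 - z/3


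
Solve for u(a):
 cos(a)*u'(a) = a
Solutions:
 u(a) = C1 + Integral(a/cos(a), a)


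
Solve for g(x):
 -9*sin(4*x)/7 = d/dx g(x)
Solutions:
 g(x) = C1 + 9*cos(4*x)/28


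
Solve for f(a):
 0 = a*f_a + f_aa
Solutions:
 f(a) = C1 + C2*erf(sqrt(2)*a/2)


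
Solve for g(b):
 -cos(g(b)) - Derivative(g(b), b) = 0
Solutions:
 g(b) = pi - asin((C1 + exp(2*b))/(C1 - exp(2*b)))
 g(b) = asin((C1 + exp(2*b))/(C1 - exp(2*b)))


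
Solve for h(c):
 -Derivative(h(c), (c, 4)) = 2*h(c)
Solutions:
 h(c) = (C1*sin(2^(3/4)*c/2) + C2*cos(2^(3/4)*c/2))*exp(-2^(3/4)*c/2) + (C3*sin(2^(3/4)*c/2) + C4*cos(2^(3/4)*c/2))*exp(2^(3/4)*c/2)


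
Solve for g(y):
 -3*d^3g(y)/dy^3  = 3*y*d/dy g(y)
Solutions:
 g(y) = C1 + Integral(C2*airyai(-y) + C3*airybi(-y), y)


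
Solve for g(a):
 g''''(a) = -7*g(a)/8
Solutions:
 g(a) = (C1*sin(2^(3/4)*7^(1/4)*a/4) + C2*cos(2^(3/4)*7^(1/4)*a/4))*exp(-2^(3/4)*7^(1/4)*a/4) + (C3*sin(2^(3/4)*7^(1/4)*a/4) + C4*cos(2^(3/4)*7^(1/4)*a/4))*exp(2^(3/4)*7^(1/4)*a/4)


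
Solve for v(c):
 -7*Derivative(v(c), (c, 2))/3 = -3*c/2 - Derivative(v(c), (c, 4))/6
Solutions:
 v(c) = C1 + C2*c + C3*exp(-sqrt(14)*c) + C4*exp(sqrt(14)*c) + 3*c^3/28


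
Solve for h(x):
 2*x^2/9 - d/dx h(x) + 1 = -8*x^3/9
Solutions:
 h(x) = C1 + 2*x^4/9 + 2*x^3/27 + x


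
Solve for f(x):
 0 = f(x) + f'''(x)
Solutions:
 f(x) = C3*exp(-x) + (C1*sin(sqrt(3)*x/2) + C2*cos(sqrt(3)*x/2))*exp(x/2)


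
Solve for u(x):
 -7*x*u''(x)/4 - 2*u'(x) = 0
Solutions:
 u(x) = C1 + C2/x^(1/7)


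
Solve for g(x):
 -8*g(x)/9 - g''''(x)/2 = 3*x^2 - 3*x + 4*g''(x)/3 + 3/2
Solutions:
 g(x) = -27*x^2/8 + 27*x/8 + (C1 + C2*x)*sin(2*sqrt(3)*x/3) + (C3 + C4*x)*cos(2*sqrt(3)*x/3) + 135/16


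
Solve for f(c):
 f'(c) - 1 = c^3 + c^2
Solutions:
 f(c) = C1 + c^4/4 + c^3/3 + c


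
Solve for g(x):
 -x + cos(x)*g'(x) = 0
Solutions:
 g(x) = C1 + Integral(x/cos(x), x)


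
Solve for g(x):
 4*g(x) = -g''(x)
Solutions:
 g(x) = C1*sin(2*x) + C2*cos(2*x)


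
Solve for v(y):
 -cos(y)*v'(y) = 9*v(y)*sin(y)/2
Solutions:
 v(y) = C1*cos(y)^(9/2)


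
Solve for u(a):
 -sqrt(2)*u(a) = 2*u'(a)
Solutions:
 u(a) = C1*exp(-sqrt(2)*a/2)


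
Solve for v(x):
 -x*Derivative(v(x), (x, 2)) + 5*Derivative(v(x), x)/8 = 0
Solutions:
 v(x) = C1 + C2*x^(13/8)


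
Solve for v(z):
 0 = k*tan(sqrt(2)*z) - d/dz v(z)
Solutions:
 v(z) = C1 - sqrt(2)*k*log(cos(sqrt(2)*z))/2


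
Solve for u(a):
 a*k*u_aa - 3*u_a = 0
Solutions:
 u(a) = C1 + a^(((re(k) + 3)*re(k) + im(k)^2)/(re(k)^2 + im(k)^2))*(C2*sin(3*log(a)*Abs(im(k))/(re(k)^2 + im(k)^2)) + C3*cos(3*log(a)*im(k)/(re(k)^2 + im(k)^2)))


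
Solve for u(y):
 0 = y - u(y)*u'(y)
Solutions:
 u(y) = -sqrt(C1 + y^2)
 u(y) = sqrt(C1 + y^2)


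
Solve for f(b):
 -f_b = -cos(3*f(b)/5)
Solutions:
 -b - 5*log(sin(3*f(b)/5) - 1)/6 + 5*log(sin(3*f(b)/5) + 1)/6 = C1


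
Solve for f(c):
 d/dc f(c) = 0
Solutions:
 f(c) = C1


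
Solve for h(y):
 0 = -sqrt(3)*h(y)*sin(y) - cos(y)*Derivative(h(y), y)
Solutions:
 h(y) = C1*cos(y)^(sqrt(3))


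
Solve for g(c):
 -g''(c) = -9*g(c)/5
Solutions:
 g(c) = C1*exp(-3*sqrt(5)*c/5) + C2*exp(3*sqrt(5)*c/5)


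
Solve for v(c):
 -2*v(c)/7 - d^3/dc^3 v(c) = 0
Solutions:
 v(c) = C3*exp(-2^(1/3)*7^(2/3)*c/7) + (C1*sin(2^(1/3)*sqrt(3)*7^(2/3)*c/14) + C2*cos(2^(1/3)*sqrt(3)*7^(2/3)*c/14))*exp(2^(1/3)*7^(2/3)*c/14)


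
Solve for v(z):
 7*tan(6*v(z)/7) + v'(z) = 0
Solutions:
 v(z) = -7*asin(C1*exp(-6*z))/6 + 7*pi/6
 v(z) = 7*asin(C1*exp(-6*z))/6


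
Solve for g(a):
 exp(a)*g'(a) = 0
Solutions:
 g(a) = C1


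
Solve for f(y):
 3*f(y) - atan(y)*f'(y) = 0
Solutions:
 f(y) = C1*exp(3*Integral(1/atan(y), y))


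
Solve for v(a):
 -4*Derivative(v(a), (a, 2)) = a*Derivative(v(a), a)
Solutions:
 v(a) = C1 + C2*erf(sqrt(2)*a/4)


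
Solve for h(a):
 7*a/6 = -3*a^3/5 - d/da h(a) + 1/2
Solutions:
 h(a) = C1 - 3*a^4/20 - 7*a^2/12 + a/2


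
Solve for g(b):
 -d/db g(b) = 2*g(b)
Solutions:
 g(b) = C1*exp(-2*b)


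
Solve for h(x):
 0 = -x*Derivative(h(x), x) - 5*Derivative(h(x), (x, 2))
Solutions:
 h(x) = C1 + C2*erf(sqrt(10)*x/10)


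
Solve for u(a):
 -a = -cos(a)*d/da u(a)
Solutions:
 u(a) = C1 + Integral(a/cos(a), a)


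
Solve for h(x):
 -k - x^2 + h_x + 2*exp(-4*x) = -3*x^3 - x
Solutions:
 h(x) = C1 + k*x - 3*x^4/4 + x^3/3 - x^2/2 + exp(-4*x)/2


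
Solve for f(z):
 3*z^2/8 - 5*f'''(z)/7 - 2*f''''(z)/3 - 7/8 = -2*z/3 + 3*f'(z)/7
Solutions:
 f(z) = C1 + C2*exp(z*(-10 + 25/(42*sqrt(566) + 1007)^(1/3) + (42*sqrt(566) + 1007)^(1/3))/28)*sin(sqrt(3)*z*(-(42*sqrt(566) + 1007)^(1/3) + 25/(42*sqrt(566) + 1007)^(1/3))/28) + C3*exp(z*(-10 + 25/(42*sqrt(566) + 1007)^(1/3) + (42*sqrt(566) + 1007)^(1/3))/28)*cos(sqrt(3)*z*(-(42*sqrt(566) + 1007)^(1/3) + 25/(42*sqrt(566) + 1007)^(1/3))/28) + C4*exp(-z*(25/(42*sqrt(566) + 1007)^(1/3) + 5 + (42*sqrt(566) + 1007)^(1/3))/14) + 7*z^3/24 + 7*z^2/9 - 119*z/24


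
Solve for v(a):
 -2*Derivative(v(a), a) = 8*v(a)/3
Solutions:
 v(a) = C1*exp(-4*a/3)


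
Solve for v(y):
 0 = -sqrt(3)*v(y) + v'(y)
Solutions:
 v(y) = C1*exp(sqrt(3)*y)


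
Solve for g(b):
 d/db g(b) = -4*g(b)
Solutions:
 g(b) = C1*exp(-4*b)


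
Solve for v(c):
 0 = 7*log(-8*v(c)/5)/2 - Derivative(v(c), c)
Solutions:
 -2*Integral(1/(log(-_y) - log(5) + 3*log(2)), (_y, v(c)))/7 = C1 - c


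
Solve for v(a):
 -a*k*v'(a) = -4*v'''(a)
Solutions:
 v(a) = C1 + Integral(C2*airyai(2^(1/3)*a*k^(1/3)/2) + C3*airybi(2^(1/3)*a*k^(1/3)/2), a)


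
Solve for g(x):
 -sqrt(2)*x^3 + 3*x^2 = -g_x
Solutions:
 g(x) = C1 + sqrt(2)*x^4/4 - x^3


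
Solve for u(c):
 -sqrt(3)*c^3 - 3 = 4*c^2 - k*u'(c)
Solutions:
 u(c) = C1 + sqrt(3)*c^4/(4*k) + 4*c^3/(3*k) + 3*c/k


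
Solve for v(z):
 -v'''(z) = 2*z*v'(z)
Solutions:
 v(z) = C1 + Integral(C2*airyai(-2^(1/3)*z) + C3*airybi(-2^(1/3)*z), z)


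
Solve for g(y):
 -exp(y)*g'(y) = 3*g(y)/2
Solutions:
 g(y) = C1*exp(3*exp(-y)/2)


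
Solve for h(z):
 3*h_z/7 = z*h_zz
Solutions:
 h(z) = C1 + C2*z^(10/7)


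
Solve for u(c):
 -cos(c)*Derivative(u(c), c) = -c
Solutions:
 u(c) = C1 + Integral(c/cos(c), c)


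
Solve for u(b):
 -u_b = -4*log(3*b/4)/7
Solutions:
 u(b) = C1 + 4*b*log(b)/7 - 8*b*log(2)/7 - 4*b/7 + 4*b*log(3)/7


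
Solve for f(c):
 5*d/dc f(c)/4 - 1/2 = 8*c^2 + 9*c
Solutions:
 f(c) = C1 + 32*c^3/15 + 18*c^2/5 + 2*c/5


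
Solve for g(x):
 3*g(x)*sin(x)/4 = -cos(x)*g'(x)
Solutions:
 g(x) = C1*cos(x)^(3/4)


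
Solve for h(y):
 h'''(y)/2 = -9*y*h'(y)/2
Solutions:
 h(y) = C1 + Integral(C2*airyai(-3^(2/3)*y) + C3*airybi(-3^(2/3)*y), y)


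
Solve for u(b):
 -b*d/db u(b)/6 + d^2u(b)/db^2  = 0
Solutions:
 u(b) = C1 + C2*erfi(sqrt(3)*b/6)


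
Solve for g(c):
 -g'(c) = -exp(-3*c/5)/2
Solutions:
 g(c) = C1 - 5*exp(-3*c/5)/6


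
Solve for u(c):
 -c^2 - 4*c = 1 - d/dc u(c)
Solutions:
 u(c) = C1 + c^3/3 + 2*c^2 + c


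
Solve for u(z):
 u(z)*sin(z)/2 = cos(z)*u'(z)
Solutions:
 u(z) = C1/sqrt(cos(z))


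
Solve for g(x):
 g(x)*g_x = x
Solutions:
 g(x) = -sqrt(C1 + x^2)
 g(x) = sqrt(C1 + x^2)


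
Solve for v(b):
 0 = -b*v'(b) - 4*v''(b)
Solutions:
 v(b) = C1 + C2*erf(sqrt(2)*b/4)


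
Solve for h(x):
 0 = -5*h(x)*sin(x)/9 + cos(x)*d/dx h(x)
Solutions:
 h(x) = C1/cos(x)^(5/9)


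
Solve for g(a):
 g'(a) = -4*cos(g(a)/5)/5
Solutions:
 4*a/5 - 5*log(sin(g(a)/5) - 1)/2 + 5*log(sin(g(a)/5) + 1)/2 = C1


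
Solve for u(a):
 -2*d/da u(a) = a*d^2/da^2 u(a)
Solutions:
 u(a) = C1 + C2/a


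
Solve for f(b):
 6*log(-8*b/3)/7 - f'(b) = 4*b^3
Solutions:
 f(b) = C1 - b^4 + 6*b*log(-b)/7 + 6*b*(-log(3) - 1 + 3*log(2))/7


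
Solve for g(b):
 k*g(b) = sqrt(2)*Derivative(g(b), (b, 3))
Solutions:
 g(b) = C1*exp(2^(5/6)*b*k^(1/3)/2) + C2*exp(2^(5/6)*b*k^(1/3)*(-1 + sqrt(3)*I)/4) + C3*exp(-2^(5/6)*b*k^(1/3)*(1 + sqrt(3)*I)/4)


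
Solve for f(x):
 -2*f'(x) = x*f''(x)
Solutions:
 f(x) = C1 + C2/x


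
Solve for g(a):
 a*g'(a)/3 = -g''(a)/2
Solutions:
 g(a) = C1 + C2*erf(sqrt(3)*a/3)


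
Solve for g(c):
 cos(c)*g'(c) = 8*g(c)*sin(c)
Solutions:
 g(c) = C1/cos(c)^8


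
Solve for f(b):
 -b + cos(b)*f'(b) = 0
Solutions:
 f(b) = C1 + Integral(b/cos(b), b)


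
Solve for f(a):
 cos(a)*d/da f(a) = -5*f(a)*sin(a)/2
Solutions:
 f(a) = C1*cos(a)^(5/2)


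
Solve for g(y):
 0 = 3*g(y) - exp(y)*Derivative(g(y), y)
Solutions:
 g(y) = C1*exp(-3*exp(-y))


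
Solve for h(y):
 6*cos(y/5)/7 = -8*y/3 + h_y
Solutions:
 h(y) = C1 + 4*y^2/3 + 30*sin(y/5)/7


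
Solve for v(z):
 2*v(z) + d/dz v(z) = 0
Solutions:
 v(z) = C1*exp(-2*z)


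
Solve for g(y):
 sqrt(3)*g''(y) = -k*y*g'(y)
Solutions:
 g(y) = Piecewise((-sqrt(2)*3^(1/4)*sqrt(pi)*C1*erf(sqrt(2)*3^(3/4)*sqrt(k)*y/6)/(2*sqrt(k)) - C2, (k > 0) | (k < 0)), (-C1*y - C2, True))


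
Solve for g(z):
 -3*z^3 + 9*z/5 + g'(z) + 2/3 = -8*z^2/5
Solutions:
 g(z) = C1 + 3*z^4/4 - 8*z^3/15 - 9*z^2/10 - 2*z/3


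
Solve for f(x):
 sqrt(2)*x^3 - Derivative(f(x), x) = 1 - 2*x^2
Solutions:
 f(x) = C1 + sqrt(2)*x^4/4 + 2*x^3/3 - x


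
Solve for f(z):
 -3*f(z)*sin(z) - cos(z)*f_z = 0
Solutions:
 f(z) = C1*cos(z)^3


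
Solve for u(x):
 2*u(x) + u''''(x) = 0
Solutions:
 u(x) = (C1*sin(2^(3/4)*x/2) + C2*cos(2^(3/4)*x/2))*exp(-2^(3/4)*x/2) + (C3*sin(2^(3/4)*x/2) + C4*cos(2^(3/4)*x/2))*exp(2^(3/4)*x/2)


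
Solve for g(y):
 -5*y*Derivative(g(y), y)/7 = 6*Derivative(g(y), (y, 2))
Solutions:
 g(y) = C1 + C2*erf(sqrt(105)*y/42)


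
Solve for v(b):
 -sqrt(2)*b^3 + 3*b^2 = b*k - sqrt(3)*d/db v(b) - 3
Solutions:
 v(b) = C1 + sqrt(6)*b^4/12 - sqrt(3)*b^3/3 + sqrt(3)*b^2*k/6 - sqrt(3)*b


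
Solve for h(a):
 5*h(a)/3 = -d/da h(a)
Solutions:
 h(a) = C1*exp(-5*a/3)


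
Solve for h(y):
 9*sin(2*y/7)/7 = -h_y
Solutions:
 h(y) = C1 + 9*cos(2*y/7)/2


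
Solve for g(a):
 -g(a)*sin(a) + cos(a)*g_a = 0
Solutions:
 g(a) = C1/cos(a)


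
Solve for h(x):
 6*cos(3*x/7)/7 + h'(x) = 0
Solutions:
 h(x) = C1 - 2*sin(3*x/7)


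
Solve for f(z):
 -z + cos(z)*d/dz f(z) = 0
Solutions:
 f(z) = C1 + Integral(z/cos(z), z)


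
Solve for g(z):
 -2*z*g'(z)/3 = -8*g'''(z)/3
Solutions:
 g(z) = C1 + Integral(C2*airyai(2^(1/3)*z/2) + C3*airybi(2^(1/3)*z/2), z)


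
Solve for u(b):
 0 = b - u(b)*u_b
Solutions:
 u(b) = -sqrt(C1 + b^2)
 u(b) = sqrt(C1 + b^2)


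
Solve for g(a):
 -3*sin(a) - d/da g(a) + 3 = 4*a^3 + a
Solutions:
 g(a) = C1 - a^4 - a^2/2 + 3*a + 3*cos(a)


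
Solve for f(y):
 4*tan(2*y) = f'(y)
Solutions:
 f(y) = C1 - 2*log(cos(2*y))


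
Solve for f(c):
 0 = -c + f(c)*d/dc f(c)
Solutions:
 f(c) = -sqrt(C1 + c^2)
 f(c) = sqrt(C1 + c^2)


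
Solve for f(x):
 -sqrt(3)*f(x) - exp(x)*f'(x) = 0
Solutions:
 f(x) = C1*exp(sqrt(3)*exp(-x))


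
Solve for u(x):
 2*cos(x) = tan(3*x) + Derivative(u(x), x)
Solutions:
 u(x) = C1 + log(cos(3*x))/3 + 2*sin(x)


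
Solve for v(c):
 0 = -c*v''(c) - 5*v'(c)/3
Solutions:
 v(c) = C1 + C2/c^(2/3)


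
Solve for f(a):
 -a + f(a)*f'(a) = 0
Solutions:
 f(a) = -sqrt(C1 + a^2)
 f(a) = sqrt(C1 + a^2)


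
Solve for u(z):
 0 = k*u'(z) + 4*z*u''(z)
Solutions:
 u(z) = C1 + z^(1 - re(k)/4)*(C2*sin(log(z)*Abs(im(k))/4) + C3*cos(log(z)*im(k)/4))


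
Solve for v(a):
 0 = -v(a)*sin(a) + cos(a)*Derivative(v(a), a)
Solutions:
 v(a) = C1/cos(a)


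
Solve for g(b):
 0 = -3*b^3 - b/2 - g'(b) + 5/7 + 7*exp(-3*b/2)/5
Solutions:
 g(b) = C1 - 3*b^4/4 - b^2/4 + 5*b/7 - 14*exp(-3*b/2)/15


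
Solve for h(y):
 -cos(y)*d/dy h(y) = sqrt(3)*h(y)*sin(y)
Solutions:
 h(y) = C1*cos(y)^(sqrt(3))


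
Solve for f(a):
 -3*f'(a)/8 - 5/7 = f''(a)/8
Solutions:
 f(a) = C1 + C2*exp(-3*a) - 40*a/21


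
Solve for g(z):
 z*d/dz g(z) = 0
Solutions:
 g(z) = C1


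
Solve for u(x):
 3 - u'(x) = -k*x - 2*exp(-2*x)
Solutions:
 u(x) = C1 + k*x^2/2 + 3*x - exp(-2*x)


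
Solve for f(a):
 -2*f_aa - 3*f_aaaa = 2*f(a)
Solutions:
 f(a) = (C1*sin(2^(1/4)*3^(3/4)*a*cos(atan(sqrt(5))/2)/3) + C2*cos(2^(1/4)*3^(3/4)*a*cos(atan(sqrt(5))/2)/3))*exp(-2^(1/4)*3^(3/4)*a*sin(atan(sqrt(5))/2)/3) + (C3*sin(2^(1/4)*3^(3/4)*a*cos(atan(sqrt(5))/2)/3) + C4*cos(2^(1/4)*3^(3/4)*a*cos(atan(sqrt(5))/2)/3))*exp(2^(1/4)*3^(3/4)*a*sin(atan(sqrt(5))/2)/3)


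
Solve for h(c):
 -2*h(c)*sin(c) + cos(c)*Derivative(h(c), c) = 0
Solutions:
 h(c) = C1/cos(c)^2


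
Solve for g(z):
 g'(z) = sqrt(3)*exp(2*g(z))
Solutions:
 g(z) = log(-sqrt(-1/(C1 + sqrt(3)*z))) - log(2)/2
 g(z) = log(-1/(C1 + sqrt(3)*z))/2 - log(2)/2


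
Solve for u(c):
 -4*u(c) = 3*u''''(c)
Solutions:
 u(c) = (C1*sin(3^(3/4)*c/3) + C2*cos(3^(3/4)*c/3))*exp(-3^(3/4)*c/3) + (C3*sin(3^(3/4)*c/3) + C4*cos(3^(3/4)*c/3))*exp(3^(3/4)*c/3)


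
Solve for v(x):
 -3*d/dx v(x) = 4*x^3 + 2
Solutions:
 v(x) = C1 - x^4/3 - 2*x/3


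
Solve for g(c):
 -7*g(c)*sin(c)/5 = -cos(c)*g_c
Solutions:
 g(c) = C1/cos(c)^(7/5)


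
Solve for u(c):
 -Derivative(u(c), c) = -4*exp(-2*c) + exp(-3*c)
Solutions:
 u(c) = C1 - 2*exp(-2*c) + exp(-3*c)/3


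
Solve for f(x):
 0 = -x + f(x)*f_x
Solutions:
 f(x) = -sqrt(C1 + x^2)
 f(x) = sqrt(C1 + x^2)


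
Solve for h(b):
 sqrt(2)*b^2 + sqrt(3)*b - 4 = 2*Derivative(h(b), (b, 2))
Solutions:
 h(b) = C1 + C2*b + sqrt(2)*b^4/24 + sqrt(3)*b^3/12 - b^2


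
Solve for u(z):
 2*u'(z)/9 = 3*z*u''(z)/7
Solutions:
 u(z) = C1 + C2*z^(41/27)


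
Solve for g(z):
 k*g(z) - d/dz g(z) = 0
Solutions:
 g(z) = C1*exp(k*z)


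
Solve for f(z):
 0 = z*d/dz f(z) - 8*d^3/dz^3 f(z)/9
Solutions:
 f(z) = C1 + Integral(C2*airyai(3^(2/3)*z/2) + C3*airybi(3^(2/3)*z/2), z)


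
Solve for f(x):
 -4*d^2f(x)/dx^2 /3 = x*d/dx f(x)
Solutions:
 f(x) = C1 + C2*erf(sqrt(6)*x/4)


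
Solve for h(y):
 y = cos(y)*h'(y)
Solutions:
 h(y) = C1 + Integral(y/cos(y), y)


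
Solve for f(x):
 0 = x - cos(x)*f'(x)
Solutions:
 f(x) = C1 + Integral(x/cos(x), x)


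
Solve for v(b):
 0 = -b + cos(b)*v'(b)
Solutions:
 v(b) = C1 + Integral(b/cos(b), b)


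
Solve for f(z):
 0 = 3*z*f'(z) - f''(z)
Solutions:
 f(z) = C1 + C2*erfi(sqrt(6)*z/2)


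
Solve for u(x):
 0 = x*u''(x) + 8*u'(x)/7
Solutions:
 u(x) = C1 + C2/x^(1/7)


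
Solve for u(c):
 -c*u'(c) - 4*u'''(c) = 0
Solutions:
 u(c) = C1 + Integral(C2*airyai(-2^(1/3)*c/2) + C3*airybi(-2^(1/3)*c/2), c)


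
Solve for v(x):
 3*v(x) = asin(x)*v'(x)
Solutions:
 v(x) = C1*exp(3*Integral(1/asin(x), x))


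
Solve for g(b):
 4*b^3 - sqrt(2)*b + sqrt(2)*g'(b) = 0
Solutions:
 g(b) = C1 - sqrt(2)*b^4/2 + b^2/2


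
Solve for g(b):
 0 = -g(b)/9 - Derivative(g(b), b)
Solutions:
 g(b) = C1*exp(-b/9)


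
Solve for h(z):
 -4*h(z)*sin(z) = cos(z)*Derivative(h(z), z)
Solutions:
 h(z) = C1*cos(z)^4


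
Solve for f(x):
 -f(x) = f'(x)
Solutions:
 f(x) = C1*exp(-x)


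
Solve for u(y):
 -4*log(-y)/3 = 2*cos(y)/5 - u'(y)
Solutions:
 u(y) = C1 + 4*y*log(-y)/3 - 4*y/3 + 2*sin(y)/5


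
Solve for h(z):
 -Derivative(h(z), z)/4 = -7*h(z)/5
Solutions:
 h(z) = C1*exp(28*z/5)


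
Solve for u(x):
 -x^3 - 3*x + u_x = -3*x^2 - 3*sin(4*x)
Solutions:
 u(x) = C1 + x^4/4 - x^3 + 3*x^2/2 + 3*cos(4*x)/4


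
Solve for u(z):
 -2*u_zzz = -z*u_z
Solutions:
 u(z) = C1 + Integral(C2*airyai(2^(2/3)*z/2) + C3*airybi(2^(2/3)*z/2), z)


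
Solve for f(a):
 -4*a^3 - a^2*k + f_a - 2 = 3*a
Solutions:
 f(a) = C1 + a^4 + a^3*k/3 + 3*a^2/2 + 2*a


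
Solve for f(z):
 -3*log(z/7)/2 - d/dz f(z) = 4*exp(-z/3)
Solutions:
 f(z) = C1 - 3*z*log(z)/2 + 3*z*(1 + log(7))/2 + 12*exp(-z/3)


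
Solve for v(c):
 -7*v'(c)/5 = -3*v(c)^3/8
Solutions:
 v(c) = -2*sqrt(7)*sqrt(-1/(C1 + 15*c))
 v(c) = 2*sqrt(7)*sqrt(-1/(C1 + 15*c))


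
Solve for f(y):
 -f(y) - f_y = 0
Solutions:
 f(y) = C1*exp(-y)


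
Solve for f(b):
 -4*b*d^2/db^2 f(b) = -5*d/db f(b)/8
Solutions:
 f(b) = C1 + C2*b^(37/32)


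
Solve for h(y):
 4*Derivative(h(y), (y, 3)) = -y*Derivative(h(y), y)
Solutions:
 h(y) = C1 + Integral(C2*airyai(-2^(1/3)*y/2) + C3*airybi(-2^(1/3)*y/2), y)


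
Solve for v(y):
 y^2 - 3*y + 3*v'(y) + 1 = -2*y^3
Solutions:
 v(y) = C1 - y^4/6 - y^3/9 + y^2/2 - y/3


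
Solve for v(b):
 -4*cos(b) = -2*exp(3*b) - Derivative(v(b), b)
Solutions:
 v(b) = C1 - 2*exp(3*b)/3 + 4*sin(b)


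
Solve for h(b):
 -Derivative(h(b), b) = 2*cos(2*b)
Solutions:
 h(b) = C1 - sin(2*b)


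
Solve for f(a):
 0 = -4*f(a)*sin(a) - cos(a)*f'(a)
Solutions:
 f(a) = C1*cos(a)^4


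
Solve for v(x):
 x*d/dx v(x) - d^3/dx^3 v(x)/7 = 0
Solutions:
 v(x) = C1 + Integral(C2*airyai(7^(1/3)*x) + C3*airybi(7^(1/3)*x), x)


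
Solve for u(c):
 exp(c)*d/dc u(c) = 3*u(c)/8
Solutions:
 u(c) = C1*exp(-3*exp(-c)/8)


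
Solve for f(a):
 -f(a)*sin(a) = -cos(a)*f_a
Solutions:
 f(a) = C1/cos(a)


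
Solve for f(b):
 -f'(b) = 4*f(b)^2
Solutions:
 f(b) = 1/(C1 + 4*b)


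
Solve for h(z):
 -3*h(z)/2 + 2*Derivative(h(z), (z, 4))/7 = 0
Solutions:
 h(z) = C1*exp(-sqrt(2)*21^(1/4)*z/2) + C2*exp(sqrt(2)*21^(1/4)*z/2) + C3*sin(sqrt(2)*21^(1/4)*z/2) + C4*cos(sqrt(2)*21^(1/4)*z/2)


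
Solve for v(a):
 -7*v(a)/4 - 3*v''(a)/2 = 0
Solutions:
 v(a) = C1*sin(sqrt(42)*a/6) + C2*cos(sqrt(42)*a/6)


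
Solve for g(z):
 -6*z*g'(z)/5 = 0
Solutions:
 g(z) = C1


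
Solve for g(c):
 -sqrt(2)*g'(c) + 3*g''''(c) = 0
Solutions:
 g(c) = C1 + C4*exp(2^(1/6)*3^(2/3)*c/3) + (C2*sin(6^(1/6)*c/2) + C3*cos(6^(1/6)*c/2))*exp(-2^(1/6)*3^(2/3)*c/6)


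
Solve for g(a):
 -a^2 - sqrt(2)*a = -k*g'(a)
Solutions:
 g(a) = C1 + a^3/(3*k) + sqrt(2)*a^2/(2*k)


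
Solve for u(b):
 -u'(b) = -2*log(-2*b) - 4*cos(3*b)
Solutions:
 u(b) = C1 + 2*b*log(-b) - 2*b + 2*b*log(2) + 4*sin(3*b)/3


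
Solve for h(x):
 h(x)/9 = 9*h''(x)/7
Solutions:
 h(x) = C1*exp(-sqrt(7)*x/9) + C2*exp(sqrt(7)*x/9)


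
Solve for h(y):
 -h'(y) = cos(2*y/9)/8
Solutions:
 h(y) = C1 - 9*sin(2*y/9)/16


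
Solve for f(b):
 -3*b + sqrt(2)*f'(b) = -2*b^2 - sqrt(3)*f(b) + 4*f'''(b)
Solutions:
 f(b) = C1*exp(-b*(sqrt(6)/(sqrt(81 - 2*sqrt(2)) + 9)^(1/3) + sqrt(3)*(sqrt(81 - 2*sqrt(2)) + 9)^(1/3))/12)*sin(b*(-sqrt(2)/(sqrt(81 - 2*sqrt(2)) + 9)^(1/3) + (sqrt(81 - 2*sqrt(2)) + 9)^(1/3))/4) + C2*exp(-b*(sqrt(6)/(sqrt(81 - 2*sqrt(2)) + 9)^(1/3) + sqrt(3)*(sqrt(81 - 2*sqrt(2)) + 9)^(1/3))/12)*cos(b*(-sqrt(2)/(sqrt(81 - 2*sqrt(2)) + 9)^(1/3) + (sqrt(81 - 2*sqrt(2)) + 9)^(1/3))/4) + C3*exp(b*(sqrt(6)/(sqrt(81 - 2*sqrt(2)) + 9)^(1/3) + sqrt(3)*(sqrt(81 - 2*sqrt(2)) + 9)^(1/3))/6) - 2*sqrt(3)*b^2/3 + sqrt(3)*b + 4*sqrt(2)*b/3 - 8*sqrt(3)/9 - sqrt(2)


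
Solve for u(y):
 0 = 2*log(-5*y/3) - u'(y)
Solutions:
 u(y) = C1 + 2*y*log(-y) + 2*y*(-log(3) - 1 + log(5))


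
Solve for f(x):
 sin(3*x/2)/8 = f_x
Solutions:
 f(x) = C1 - cos(3*x/2)/12


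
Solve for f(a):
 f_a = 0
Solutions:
 f(a) = C1


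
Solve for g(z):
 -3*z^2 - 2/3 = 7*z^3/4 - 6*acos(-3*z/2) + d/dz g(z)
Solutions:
 g(z) = C1 - 7*z^4/16 - z^3 + 6*z*acos(-3*z/2) - 2*z/3 + 2*sqrt(4 - 9*z^2)


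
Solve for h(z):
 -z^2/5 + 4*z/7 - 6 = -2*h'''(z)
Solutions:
 h(z) = C1 + C2*z + C3*z^2 + z^5/600 - z^4/84 + z^3/2


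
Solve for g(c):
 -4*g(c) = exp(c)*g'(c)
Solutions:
 g(c) = C1*exp(4*exp(-c))


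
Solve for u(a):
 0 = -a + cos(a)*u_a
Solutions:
 u(a) = C1 + Integral(a/cos(a), a)


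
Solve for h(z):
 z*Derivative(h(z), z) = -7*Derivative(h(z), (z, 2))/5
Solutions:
 h(z) = C1 + C2*erf(sqrt(70)*z/14)


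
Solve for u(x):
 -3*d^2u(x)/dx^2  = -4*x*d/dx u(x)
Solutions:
 u(x) = C1 + C2*erfi(sqrt(6)*x/3)


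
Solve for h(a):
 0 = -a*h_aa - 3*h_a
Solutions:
 h(a) = C1 + C2/a^2


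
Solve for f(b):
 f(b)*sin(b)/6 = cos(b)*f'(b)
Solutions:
 f(b) = C1/cos(b)^(1/6)


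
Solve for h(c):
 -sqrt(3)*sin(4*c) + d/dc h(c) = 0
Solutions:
 h(c) = C1 - sqrt(3)*cos(4*c)/4


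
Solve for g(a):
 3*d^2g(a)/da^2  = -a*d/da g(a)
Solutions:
 g(a) = C1 + C2*erf(sqrt(6)*a/6)


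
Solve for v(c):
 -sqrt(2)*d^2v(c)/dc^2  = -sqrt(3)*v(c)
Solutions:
 v(c) = C1*exp(-2^(3/4)*3^(1/4)*c/2) + C2*exp(2^(3/4)*3^(1/4)*c/2)


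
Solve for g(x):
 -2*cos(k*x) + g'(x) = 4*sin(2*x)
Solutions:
 g(x) = C1 - 2*cos(2*x) + 2*sin(k*x)/k


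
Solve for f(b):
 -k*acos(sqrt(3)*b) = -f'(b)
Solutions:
 f(b) = C1 + k*(b*acos(sqrt(3)*b) - sqrt(3)*sqrt(1 - 3*b^2)/3)


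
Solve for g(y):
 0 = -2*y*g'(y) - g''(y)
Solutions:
 g(y) = C1 + C2*erf(y)


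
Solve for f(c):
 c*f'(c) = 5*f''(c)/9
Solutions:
 f(c) = C1 + C2*erfi(3*sqrt(10)*c/10)


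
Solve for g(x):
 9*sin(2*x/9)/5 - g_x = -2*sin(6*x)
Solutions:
 g(x) = C1 - 81*cos(2*x/9)/10 - cos(6*x)/3


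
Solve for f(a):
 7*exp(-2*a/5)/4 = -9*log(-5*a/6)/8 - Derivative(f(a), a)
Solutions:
 f(a) = C1 - 9*a*log(-a)/8 + 9*a*(-log(5) + 1 + log(6))/8 + 35*exp(-2*a/5)/8


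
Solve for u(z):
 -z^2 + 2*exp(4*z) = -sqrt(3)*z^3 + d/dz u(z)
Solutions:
 u(z) = C1 + sqrt(3)*z^4/4 - z^3/3 + exp(4*z)/2


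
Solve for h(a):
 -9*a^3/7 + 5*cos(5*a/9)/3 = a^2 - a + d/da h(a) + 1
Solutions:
 h(a) = C1 - 9*a^4/28 - a^3/3 + a^2/2 - a + 3*sin(5*a/9)


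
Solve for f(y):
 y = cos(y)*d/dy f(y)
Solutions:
 f(y) = C1 + Integral(y/cos(y), y)


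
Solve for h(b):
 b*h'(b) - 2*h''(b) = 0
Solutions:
 h(b) = C1 + C2*erfi(b/2)


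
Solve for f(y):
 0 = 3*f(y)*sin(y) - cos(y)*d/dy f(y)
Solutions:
 f(y) = C1/cos(y)^3


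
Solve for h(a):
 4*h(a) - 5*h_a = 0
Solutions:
 h(a) = C1*exp(4*a/5)


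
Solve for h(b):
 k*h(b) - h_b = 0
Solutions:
 h(b) = C1*exp(b*k)


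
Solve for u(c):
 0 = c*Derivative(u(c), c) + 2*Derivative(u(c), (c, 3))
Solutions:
 u(c) = C1 + Integral(C2*airyai(-2^(2/3)*c/2) + C3*airybi(-2^(2/3)*c/2), c)


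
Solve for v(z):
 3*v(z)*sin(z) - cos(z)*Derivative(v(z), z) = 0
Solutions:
 v(z) = C1/cos(z)^3


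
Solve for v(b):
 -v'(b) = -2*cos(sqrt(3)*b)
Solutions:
 v(b) = C1 + 2*sqrt(3)*sin(sqrt(3)*b)/3


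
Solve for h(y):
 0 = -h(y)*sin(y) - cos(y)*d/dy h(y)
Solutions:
 h(y) = C1*cos(y)


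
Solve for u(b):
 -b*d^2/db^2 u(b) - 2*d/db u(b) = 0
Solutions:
 u(b) = C1 + C2/b


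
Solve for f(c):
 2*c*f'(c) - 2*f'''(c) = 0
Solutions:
 f(c) = C1 + Integral(C2*airyai(c) + C3*airybi(c), c)


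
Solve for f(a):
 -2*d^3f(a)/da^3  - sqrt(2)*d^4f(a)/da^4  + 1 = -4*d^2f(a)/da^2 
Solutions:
 f(a) = C1 + C2*a + C3*exp(sqrt(2)*a*(-1 + sqrt(1 + 4*sqrt(2)))/2) + C4*exp(-sqrt(2)*a*(1 + sqrt(1 + 4*sqrt(2)))/2) - a^2/8
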